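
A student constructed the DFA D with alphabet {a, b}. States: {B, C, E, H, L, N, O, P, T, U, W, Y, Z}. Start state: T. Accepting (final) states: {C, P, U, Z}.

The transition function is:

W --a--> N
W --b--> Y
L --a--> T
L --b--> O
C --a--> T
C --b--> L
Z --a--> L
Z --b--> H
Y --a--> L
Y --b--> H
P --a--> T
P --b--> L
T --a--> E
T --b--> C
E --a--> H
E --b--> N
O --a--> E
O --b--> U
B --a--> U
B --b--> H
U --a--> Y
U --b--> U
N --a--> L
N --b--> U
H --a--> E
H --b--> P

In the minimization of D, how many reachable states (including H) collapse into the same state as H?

2

States {B,W,Z} cannot be reached from the start state, so discard them.
P0 = {C,P,U} | {E,H,L,N,O,T,Y}.
Split {C,P,U} by δ(·,b) → {C,P} and {U}.
On input b, block {E,H,L,N,O,T,Y} splits into {E,L,Y} and {H,T} and {N,O}.
On input a, block {E,L,Y} splits into {E,L} and {Y}.
The partition is now stable with 6 blocks: {C,P} | {E,L} | {U} | {H,T} | {N,O} | {Y}.
The equivalence class containing H is {H,T}, of size 2.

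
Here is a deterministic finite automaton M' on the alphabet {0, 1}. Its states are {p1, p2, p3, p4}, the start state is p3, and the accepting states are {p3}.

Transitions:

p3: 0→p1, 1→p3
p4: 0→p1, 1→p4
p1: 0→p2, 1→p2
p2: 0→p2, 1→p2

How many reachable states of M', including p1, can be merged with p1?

2

Reachable states from the start: {p1,p2,p3}. Unreachable: {p4} — drop them.
Initial partition by acceptance: {p3} | {p1,p2}.
The partition is now stable with 2 blocks: {p3} | {p1,p2}.
State p1 belongs to the block {p1,p2}, which has 2 states.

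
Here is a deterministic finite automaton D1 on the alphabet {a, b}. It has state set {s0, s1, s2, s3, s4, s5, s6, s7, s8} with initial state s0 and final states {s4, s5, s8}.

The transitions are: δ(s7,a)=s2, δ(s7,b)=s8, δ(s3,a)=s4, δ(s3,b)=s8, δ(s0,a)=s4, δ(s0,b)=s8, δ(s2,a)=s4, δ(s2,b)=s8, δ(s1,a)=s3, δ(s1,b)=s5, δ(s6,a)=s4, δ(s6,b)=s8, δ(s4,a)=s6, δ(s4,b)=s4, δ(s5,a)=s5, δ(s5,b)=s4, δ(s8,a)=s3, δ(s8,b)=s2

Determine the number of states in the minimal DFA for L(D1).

3

Reachable states from the start: {s0,s2,s3,s4,s6,s8}. Unreachable: {s1,s5,s7} — drop them.
Initial partition by acceptance: {s4,s8} | {s0,s2,s3,s6}.
Split {s4,s8} by δ(·,b) → {s4} and {s8}.
No further refinement is possible. Final partition (3 blocks): {s4} | {s0,s2,s3,s6} | {s8}.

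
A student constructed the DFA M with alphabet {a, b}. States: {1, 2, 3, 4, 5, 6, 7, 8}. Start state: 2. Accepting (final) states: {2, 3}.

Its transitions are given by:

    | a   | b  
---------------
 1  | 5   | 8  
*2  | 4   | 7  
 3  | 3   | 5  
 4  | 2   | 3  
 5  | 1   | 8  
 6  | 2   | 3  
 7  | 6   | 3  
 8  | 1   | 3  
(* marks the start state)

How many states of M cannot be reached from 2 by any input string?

A breadth-first search from the start state visits every state.

0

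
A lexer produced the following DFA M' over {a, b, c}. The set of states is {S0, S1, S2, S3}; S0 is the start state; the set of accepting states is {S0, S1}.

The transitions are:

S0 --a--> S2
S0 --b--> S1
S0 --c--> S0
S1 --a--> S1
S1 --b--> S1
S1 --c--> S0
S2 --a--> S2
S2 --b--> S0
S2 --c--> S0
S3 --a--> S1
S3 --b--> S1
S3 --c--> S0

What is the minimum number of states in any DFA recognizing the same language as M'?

States {S3} cannot be reached from the start state, so discard them.
Initial partition by acceptance: {S0,S1} | {S2}.
Split {S0,S1} by δ(·,a) → {S0} and {S1}.
The partition is now stable with 3 blocks: {S0} | {S2} | {S1}.

3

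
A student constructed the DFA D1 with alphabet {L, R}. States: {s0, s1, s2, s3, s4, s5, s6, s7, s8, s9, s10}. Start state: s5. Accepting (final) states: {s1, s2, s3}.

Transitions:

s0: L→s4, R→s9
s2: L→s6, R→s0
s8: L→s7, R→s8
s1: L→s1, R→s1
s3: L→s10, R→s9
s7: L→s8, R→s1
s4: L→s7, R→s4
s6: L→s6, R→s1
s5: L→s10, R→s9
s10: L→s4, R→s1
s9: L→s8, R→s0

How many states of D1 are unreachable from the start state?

3

BFS from s5 reaches {s0, s1, s4, s5, s7, s8, s9, s10}; the 3 state(s) s2, s3, s6 are never visited.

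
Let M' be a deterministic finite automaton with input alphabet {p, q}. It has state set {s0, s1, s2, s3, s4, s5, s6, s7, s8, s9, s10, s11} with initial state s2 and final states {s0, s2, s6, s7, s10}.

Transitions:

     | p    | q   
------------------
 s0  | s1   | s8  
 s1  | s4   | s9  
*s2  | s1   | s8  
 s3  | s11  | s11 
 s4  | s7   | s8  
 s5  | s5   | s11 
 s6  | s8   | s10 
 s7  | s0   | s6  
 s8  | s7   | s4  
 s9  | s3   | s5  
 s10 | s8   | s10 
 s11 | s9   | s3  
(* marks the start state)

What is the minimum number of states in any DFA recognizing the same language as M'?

6

Every state is reachable, so we keep all 12.
Initial partition by acceptance: {s0,s2,s6,s7,s10} | {s1,s3,s4,s5,s8,s9,s11}.
Refine {s0,s2,s6,s7,s10} on symbol p: members go to different blocks, giving {s0,s2,s6,s10} and {s7}.
Refine {s0,s2,s6,s10} on symbol q: members go to different blocks, giving {s0,s2} and {s6,s10}.
Refine {s1,s3,s4,s5,s8,s9,s11} on symbol p: members go to different blocks, giving {s1,s3,s5,s9,s11} and {s4,s8}.
Split {s1,s3,s5,s9,s11} by δ(·,p) → {s3,s5,s9,s11} and {s1}.
Stable partition: {s0,s2} | {s3,s5,s9,s11} | {s7} | {s6,s10} | {s4,s8} | {s1} — 6 equivalence classes.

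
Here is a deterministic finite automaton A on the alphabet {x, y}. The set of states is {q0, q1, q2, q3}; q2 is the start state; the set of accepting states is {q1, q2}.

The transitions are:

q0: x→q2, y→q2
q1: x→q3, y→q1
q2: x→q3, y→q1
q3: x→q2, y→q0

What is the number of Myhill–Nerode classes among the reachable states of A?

3

Start with accepting vs non-accepting: {q1,q2} | {q0,q3}.
On input y, block {q0,q3} splits into {q0} and {q3}.
Stable partition: {q1,q2} | {q0} | {q3} — 3 equivalence classes.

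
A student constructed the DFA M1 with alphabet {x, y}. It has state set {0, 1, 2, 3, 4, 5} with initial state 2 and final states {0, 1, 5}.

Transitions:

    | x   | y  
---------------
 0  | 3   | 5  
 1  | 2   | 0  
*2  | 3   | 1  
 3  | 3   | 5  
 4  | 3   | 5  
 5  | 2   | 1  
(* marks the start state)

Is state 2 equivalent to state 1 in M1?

Reachable states from the start: {0,1,2,3,5}. Unreachable: {4} — drop them.
Start with accepting vs non-accepting: {0,1,5} | {2,3}.
The partition is now stable with 2 blocks: {0,1,5} | {2,3}.
2 and 1 end up in different blocks, so they are distinguishable. For instance, the string 'ε' is accepted from only 1.

No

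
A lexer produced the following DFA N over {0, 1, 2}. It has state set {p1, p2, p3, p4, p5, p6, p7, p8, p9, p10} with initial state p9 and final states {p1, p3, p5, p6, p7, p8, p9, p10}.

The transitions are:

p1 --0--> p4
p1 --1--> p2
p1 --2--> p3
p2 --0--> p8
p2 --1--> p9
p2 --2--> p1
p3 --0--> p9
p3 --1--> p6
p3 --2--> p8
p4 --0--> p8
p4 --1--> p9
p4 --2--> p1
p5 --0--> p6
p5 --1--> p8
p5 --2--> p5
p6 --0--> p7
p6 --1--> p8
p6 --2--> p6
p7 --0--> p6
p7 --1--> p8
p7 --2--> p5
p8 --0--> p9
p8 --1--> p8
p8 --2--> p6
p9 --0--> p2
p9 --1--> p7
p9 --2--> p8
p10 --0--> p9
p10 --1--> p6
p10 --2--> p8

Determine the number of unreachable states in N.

1

Starting at p9 and following transitions, the reachable set is {p1, p2, p3, p4, p5, p6, p7, p8, p9}. That leaves p10 unreachable — 1 in total.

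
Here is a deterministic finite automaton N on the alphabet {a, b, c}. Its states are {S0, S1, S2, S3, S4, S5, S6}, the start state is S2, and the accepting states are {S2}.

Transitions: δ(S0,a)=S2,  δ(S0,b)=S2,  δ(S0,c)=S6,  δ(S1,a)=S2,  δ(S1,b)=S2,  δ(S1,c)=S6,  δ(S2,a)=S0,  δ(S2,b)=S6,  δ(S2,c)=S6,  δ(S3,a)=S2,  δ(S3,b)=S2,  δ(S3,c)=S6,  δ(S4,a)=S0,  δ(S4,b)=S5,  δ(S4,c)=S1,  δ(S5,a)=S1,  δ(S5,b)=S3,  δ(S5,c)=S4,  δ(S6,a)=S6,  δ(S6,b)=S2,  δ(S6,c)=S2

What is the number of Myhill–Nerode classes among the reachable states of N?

Reachable states from the start: {S0,S2,S6}. Unreachable: {S1,S3,S4,S5} — drop them.
Initial partition by acceptance: {S2} | {S0,S6}.
Refine {S0,S6} on symbol a: members go to different blocks, giving {S0} and {S6}.
Stable partition: {S2} | {S0} | {S6} — 3 equivalence classes.

3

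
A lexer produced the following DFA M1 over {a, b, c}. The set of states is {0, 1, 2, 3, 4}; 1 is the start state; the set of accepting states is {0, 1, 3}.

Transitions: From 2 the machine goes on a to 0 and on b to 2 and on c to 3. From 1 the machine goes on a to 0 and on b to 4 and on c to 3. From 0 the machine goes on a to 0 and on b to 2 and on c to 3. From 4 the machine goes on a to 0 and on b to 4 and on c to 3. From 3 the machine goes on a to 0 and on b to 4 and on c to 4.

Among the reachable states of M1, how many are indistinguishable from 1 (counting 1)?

All states are reachable from the start state.
Start with accepting vs non-accepting: {0,1,3} | {2,4}.
Split {0,1,3} by δ(·,c) → {0,1} and {3}.
The partition is now stable with 3 blocks: {0,1} | {2,4} | {3}.
The equivalence class containing 1 is {0,1}, of size 2.

2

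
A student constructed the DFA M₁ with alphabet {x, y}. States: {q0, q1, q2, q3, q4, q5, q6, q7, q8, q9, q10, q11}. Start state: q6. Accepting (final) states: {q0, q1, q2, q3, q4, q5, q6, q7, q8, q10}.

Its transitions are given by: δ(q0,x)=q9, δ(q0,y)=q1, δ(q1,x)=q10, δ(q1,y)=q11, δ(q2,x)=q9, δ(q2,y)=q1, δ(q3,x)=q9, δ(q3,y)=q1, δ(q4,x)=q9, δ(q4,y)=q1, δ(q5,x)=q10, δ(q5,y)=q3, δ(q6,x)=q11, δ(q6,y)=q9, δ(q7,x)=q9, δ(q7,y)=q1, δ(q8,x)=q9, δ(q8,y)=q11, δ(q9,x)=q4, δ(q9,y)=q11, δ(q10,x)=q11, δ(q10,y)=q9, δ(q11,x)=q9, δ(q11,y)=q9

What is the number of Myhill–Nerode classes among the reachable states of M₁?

5

States {q0,q2,q3,q5,q7,q8} cannot be reached from the start state, so discard them.
Initial partition by acceptance: {q1,q4,q6,q10} | {q9,q11}.
On input x, block {q1,q4,q6,q10} splits into {q4,q6,q10} and {q1}.
Split {q4,q6,q10} by δ(·,y) → {q6,q10} and {q4}.
Refine {q9,q11} on symbol x: members go to different blocks, giving {q9} and {q11}.
No further refinement is possible. Final partition (5 blocks): {q6,q10} | {q9} | {q1} | {q4} | {q11}.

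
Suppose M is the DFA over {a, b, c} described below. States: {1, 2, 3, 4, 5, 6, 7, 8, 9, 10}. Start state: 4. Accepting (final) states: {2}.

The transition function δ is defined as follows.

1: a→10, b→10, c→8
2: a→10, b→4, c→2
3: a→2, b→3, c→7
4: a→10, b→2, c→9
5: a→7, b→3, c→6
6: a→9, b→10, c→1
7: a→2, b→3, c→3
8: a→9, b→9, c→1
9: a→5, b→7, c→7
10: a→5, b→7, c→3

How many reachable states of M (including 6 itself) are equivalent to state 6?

3

P0 = {2} | {1,3,4,5,6,7,8,9,10}.
Split {1,3,4,5,6,7,8,9,10} by δ(·,a) → {1,4,5,6,8,9,10} and {3,7}.
Split {1,4,5,6,8,9,10} by δ(·,a) → {1,4,6,8,9,10} and {5}.
Split {1,4,6,8,9,10} by δ(·,a) → {1,4,6,8} and {9,10}.
Refine {1,4,6,8} on symbol b: members go to different blocks, giving {1,6,8} and {4}.
No further refinement is possible. Final partition (6 blocks): {2} | {1,6,8} | {3,7} | {5} | {9,10} | {4}.
The equivalence class containing 6 is {1,6,8}, of size 3.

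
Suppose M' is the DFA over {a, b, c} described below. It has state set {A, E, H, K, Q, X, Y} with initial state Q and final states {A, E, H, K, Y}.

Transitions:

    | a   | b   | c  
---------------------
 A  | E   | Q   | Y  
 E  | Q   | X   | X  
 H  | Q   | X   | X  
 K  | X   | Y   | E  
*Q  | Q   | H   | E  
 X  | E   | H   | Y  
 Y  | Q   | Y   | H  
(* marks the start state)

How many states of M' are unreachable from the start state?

Starting at Q and following transitions, the reachable set is {E, H, Q, X, Y}. That leaves A, K unreachable — 2 in total.

2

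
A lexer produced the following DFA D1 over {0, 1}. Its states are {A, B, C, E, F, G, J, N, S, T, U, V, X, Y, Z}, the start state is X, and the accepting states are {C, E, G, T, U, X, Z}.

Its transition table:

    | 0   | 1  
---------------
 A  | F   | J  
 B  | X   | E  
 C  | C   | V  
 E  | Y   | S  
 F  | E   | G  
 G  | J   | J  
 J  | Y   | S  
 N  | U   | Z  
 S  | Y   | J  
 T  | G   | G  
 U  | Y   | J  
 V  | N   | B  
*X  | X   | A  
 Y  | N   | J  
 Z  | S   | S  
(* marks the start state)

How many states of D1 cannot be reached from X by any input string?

4

BFS from X reaches {A, E, F, G, J, N, S, U, X, Y, Z}; the 4 state(s) B, C, T, V are never visited.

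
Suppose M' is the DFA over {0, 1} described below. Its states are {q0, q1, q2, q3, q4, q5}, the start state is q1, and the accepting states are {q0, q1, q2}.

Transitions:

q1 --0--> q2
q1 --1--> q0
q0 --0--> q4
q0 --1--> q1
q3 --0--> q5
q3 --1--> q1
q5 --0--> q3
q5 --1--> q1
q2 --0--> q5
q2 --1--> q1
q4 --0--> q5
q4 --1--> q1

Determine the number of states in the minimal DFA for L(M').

Every state is reachable, so we keep all 6.
Initial partition by acceptance: {q0,q1,q2} | {q3,q4,q5}.
Split {q0,q1,q2} by δ(·,0) → {q0,q2} and {q1}.
The partition is now stable with 3 blocks: {q0,q2} | {q3,q4,q5} | {q1}.

3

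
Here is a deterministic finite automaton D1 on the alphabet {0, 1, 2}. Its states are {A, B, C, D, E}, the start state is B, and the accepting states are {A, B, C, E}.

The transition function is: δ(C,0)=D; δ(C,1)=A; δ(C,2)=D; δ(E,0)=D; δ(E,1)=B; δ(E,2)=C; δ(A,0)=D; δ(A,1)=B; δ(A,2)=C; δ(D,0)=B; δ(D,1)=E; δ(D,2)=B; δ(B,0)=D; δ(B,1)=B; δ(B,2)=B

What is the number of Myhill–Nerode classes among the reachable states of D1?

Initial partition by acceptance: {A,B,C,E} | {D}.
On input 2, block {A,B,C,E} splits into {A,B,E} and {C}.
On input 2, block {A,B,E} splits into {A,E} and {B}.
Stable partition: {A,E} | {D} | {C} | {B} — 4 equivalence classes.

4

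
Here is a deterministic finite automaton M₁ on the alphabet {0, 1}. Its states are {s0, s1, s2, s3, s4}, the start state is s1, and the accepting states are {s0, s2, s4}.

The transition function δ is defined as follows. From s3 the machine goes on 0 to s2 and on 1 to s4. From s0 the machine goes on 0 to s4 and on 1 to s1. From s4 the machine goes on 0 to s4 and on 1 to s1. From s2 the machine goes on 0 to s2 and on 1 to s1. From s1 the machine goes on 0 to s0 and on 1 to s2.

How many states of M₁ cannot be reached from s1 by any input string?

1

Starting at s1 and following transitions, the reachable set is {s0, s1, s2, s4}. That leaves s3 unreachable — 1 in total.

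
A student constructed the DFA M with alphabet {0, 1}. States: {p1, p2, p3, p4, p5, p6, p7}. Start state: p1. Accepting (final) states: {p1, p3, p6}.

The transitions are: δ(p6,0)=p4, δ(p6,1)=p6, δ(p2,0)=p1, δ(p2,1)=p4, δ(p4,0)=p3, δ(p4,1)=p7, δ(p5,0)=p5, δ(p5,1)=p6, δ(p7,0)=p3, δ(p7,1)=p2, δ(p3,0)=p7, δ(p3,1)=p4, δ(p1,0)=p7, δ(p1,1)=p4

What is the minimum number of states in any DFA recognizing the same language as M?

States {p5,p6} cannot be reached from the start state, so discard them.
Initial partition by acceptance: {p1,p3} | {p2,p4,p7}.
No further refinement is possible. Final partition (2 blocks): {p1,p3} | {p2,p4,p7}.

2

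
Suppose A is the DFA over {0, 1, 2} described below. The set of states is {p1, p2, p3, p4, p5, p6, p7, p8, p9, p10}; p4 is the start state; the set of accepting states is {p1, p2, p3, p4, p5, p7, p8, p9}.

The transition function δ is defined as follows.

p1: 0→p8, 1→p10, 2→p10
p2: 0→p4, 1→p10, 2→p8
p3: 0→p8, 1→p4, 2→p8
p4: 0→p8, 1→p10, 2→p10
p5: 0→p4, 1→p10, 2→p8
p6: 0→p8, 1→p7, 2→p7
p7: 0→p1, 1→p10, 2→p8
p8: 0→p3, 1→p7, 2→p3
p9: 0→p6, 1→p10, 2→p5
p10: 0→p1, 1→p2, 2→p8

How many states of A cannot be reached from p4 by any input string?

3

Starting at p4 and following transitions, the reachable set is {p1, p2, p3, p4, p7, p8, p10}. That leaves p5, p6, p9 unreachable — 3 in total.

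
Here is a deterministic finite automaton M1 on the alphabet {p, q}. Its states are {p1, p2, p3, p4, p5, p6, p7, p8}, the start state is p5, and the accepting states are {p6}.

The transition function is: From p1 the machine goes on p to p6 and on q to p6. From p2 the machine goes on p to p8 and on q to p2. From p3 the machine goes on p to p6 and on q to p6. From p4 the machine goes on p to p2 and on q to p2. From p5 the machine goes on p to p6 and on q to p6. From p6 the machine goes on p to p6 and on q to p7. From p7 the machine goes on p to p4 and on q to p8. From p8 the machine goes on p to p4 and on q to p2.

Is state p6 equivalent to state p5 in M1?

No

First remove the unreachable states {p1,p3}; 6 states remain.
Initial partition by acceptance: {p6} | {p2,p4,p5,p7,p8}.
On input p, block {p2,p4,p5,p7,p8} splits into {p2,p4,p7,p8} and {p5}.
The partition is now stable with 3 blocks: {p6} | {p2,p4,p7,p8} | {p5}.
p6 and p5 end up in different blocks, so they are distinguishable. For instance, the string 'ε' is accepted from only p6.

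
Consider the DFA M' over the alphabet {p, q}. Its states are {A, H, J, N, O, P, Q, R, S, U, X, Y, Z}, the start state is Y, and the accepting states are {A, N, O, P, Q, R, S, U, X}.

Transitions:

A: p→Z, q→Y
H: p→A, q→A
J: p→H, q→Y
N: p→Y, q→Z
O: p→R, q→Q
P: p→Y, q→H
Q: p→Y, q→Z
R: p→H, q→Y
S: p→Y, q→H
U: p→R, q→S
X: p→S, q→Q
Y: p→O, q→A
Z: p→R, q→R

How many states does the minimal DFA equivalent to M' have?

States {J,N,P,S,U,X} cannot be reached from the start state, so discard them.
P0 = {A,O,Q,R} | {H,Y,Z}.
Split {A,O,Q,R} by δ(·,p) → {A,Q,R} and {O}.
Split {H,Y,Z} by δ(·,p) → {H,Z} and {Y}.
Split {A,Q,R} by δ(·,p) → {A,R} and {Q}.
The partition is now stable with 5 blocks: {A,R} | {H,Z} | {O} | {Y} | {Q}.

5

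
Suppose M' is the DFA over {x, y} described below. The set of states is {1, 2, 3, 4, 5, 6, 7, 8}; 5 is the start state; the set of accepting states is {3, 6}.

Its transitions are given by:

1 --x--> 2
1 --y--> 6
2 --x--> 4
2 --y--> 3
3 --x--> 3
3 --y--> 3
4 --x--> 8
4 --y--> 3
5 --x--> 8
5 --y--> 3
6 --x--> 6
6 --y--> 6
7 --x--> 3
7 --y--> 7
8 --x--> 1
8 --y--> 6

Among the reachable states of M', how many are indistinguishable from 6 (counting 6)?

Reachable states from the start: {1,2,3,4,5,6,8}. Unreachable: {7} — drop them.
Initial partition by acceptance: {3,6} | {1,2,4,5,8}.
The partition is now stable with 2 blocks: {3,6} | {1,2,4,5,8}.
The equivalence class containing 6 is {3,6}, of size 2.

2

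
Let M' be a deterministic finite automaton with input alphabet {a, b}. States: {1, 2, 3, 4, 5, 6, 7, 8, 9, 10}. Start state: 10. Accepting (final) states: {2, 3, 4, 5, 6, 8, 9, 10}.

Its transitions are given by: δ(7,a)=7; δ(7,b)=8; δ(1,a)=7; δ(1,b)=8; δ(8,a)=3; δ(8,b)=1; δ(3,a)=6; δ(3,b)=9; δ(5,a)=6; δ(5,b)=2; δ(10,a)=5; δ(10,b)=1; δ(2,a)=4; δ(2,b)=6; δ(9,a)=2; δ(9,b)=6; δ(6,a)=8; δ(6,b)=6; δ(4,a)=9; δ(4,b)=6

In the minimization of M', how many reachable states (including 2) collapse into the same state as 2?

3

P0 = {2,3,4,5,6,8,9,10} | {1,7}.
Refine {2,3,4,5,6,8,9,10} on symbol b: members go to different blocks, giving {2,3,4,5,6,9} and {8,10}.
Split {2,3,4,5,6,9} by δ(·,a) → {2,3,4,5,9} and {6}.
Refine {2,3,4,5,9} on symbol a: members go to different blocks, giving {2,4,9} and {3,5}.
No further refinement is possible. Final partition (5 blocks): {2,4,9} | {1,7} | {8,10} | {6} | {3,5}.
State 2 belongs to the block {2,4,9}, which has 3 states.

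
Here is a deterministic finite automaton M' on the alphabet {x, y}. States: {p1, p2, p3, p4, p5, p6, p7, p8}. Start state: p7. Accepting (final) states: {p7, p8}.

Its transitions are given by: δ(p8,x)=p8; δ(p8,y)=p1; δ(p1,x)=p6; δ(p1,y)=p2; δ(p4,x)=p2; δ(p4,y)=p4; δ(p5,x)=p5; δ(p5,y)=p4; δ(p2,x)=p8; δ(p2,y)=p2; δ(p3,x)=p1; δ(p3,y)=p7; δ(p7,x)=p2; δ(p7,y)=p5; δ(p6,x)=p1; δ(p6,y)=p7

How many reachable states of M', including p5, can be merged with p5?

Reachable states from the start: {p1,p2,p4,p5,p6,p7,p8}. Unreachable: {p3} — drop them.
Start with accepting vs non-accepting: {p7,p8} | {p1,p2,p4,p5,p6}.
Refine {p7,p8} on symbol x: members go to different blocks, giving {p7} and {p8}.
Split {p1,p2,p4,p5,p6} by δ(·,x) → {p1,p4,p5,p6} and {p2}.
Split {p1,p4,p5,p6} by δ(·,x) → {p1,p5,p6} and {p4}.
Refine {p1,p5,p6} on symbol y: members go to different blocks, giving {p1} and {p5} and {p6}.
The partition is now stable with 7 blocks: {p7} | {p1} | {p8} | {p2} | {p4} | {p5} | {p6}.
The equivalence class containing p5 is {p5}, of size 1.

1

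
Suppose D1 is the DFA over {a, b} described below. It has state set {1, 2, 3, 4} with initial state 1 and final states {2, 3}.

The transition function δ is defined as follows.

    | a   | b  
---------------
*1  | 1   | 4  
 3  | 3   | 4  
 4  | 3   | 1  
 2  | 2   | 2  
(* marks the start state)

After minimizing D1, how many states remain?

Reachable states from the start: {1,3,4}. Unreachable: {2} — drop them.
P0 = {3} | {1,4}.
Refine {1,4} on symbol a: members go to different blocks, giving {1} and {4}.
The partition is now stable with 3 blocks: {3} | {1} | {4}.

3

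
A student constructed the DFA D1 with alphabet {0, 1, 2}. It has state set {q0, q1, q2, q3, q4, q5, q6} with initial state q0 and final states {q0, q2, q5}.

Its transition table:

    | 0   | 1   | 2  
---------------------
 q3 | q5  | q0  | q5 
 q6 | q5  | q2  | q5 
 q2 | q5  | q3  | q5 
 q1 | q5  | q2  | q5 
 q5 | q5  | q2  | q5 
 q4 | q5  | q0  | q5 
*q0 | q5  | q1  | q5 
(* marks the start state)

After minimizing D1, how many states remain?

3

Reachable states from the start: {q0,q1,q2,q3,q5}. Unreachable: {q4,q6} — drop them.
Start with accepting vs non-accepting: {q0,q2,q5} | {q1,q3}.
Refine {q0,q2,q5} on symbol 1: members go to different blocks, giving {q0,q2} and {q5}.
The partition is now stable with 3 blocks: {q0,q2} | {q1,q3} | {q5}.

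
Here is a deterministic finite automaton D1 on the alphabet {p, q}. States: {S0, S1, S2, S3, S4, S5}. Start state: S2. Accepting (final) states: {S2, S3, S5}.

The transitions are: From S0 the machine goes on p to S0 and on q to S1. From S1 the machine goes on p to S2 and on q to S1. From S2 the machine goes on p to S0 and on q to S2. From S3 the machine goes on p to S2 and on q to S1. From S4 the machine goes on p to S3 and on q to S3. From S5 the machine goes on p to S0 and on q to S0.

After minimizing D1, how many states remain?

First remove the unreachable states {S3,S4,S5}; 3 states remain.
Initial partition by acceptance: {S2} | {S0,S1}.
Split {S0,S1} by δ(·,p) → {S0} and {S1}.
No further refinement is possible. Final partition (3 blocks): {S2} | {S0} | {S1}.

3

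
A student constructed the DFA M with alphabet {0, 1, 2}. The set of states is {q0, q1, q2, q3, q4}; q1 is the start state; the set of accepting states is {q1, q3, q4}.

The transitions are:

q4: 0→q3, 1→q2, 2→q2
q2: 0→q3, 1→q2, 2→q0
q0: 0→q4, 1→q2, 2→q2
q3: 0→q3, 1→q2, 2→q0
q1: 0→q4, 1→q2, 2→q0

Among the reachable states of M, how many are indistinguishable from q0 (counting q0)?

Every state is reachable, so we keep all 5.
Initial partition by acceptance: {q1,q3,q4} | {q0,q2}.
No further refinement is possible. Final partition (2 blocks): {q1,q3,q4} | {q0,q2}.
The equivalence class containing q0 is {q0,q2}, of size 2.

2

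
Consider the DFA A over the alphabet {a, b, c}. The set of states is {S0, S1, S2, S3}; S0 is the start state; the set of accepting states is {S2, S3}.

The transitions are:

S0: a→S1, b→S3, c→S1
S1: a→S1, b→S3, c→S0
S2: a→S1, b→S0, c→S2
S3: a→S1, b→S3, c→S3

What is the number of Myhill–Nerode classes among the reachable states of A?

First remove the unreachable states {S2}; 3 states remain.
Start with accepting vs non-accepting: {S3} | {S0,S1}.
No further refinement is possible. Final partition (2 blocks): {S3} | {S0,S1}.

2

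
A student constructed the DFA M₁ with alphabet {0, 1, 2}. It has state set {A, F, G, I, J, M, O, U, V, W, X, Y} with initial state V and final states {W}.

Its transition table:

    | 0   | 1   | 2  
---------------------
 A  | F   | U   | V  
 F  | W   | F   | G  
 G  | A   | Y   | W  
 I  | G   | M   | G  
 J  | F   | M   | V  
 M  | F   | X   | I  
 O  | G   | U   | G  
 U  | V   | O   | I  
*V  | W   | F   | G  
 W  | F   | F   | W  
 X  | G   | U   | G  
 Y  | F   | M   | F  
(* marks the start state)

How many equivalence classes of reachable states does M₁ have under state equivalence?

Reachable states from the start: {A,F,G,I,M,O,U,V,W,X,Y}. Unreachable: {J} — drop them.
Initial partition by acceptance: {W} | {A,F,G,I,M,O,U,V,X,Y}.
On input 0, block {A,F,G,I,M,O,U,V,X,Y} splits into {A,G,I,M,O,U,X,Y} and {F,V}.
On input 0, block {A,G,I,M,O,U,X,Y} splits into {G,I,O,X} and {A,M,U,Y}.
Split {G,I,O,X} by δ(·,0) → {I,O,X} and {G}.
Refine {A,M,U,Y} on symbol 1: members go to different blocks, giving {A,Y} and {M,U}.
The partition is now stable with 6 blocks: {W} | {I,O,X} | {F,V} | {A,Y} | {G} | {M,U}.

6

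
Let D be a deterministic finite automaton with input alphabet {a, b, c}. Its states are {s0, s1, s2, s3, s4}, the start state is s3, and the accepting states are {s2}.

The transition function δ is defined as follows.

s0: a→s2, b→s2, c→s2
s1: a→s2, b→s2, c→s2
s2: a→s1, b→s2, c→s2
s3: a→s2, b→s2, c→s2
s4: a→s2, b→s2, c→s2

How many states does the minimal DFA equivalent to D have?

Reachable states from the start: {s1,s2,s3}. Unreachable: {s0,s4} — drop them.
Start with accepting vs non-accepting: {s2} | {s1,s3}.
The partition is now stable with 2 blocks: {s2} | {s1,s3}.

2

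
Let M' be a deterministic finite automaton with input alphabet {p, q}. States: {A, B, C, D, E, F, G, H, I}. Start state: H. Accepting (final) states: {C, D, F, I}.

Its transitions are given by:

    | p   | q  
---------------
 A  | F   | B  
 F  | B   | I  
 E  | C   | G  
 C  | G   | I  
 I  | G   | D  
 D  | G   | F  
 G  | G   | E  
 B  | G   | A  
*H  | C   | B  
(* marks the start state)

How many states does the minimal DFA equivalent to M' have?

Start with accepting vs non-accepting: {C,D,F,I} | {A,B,E,G,H}.
Refine {A,B,E,G,H} on symbol p: members go to different blocks, giving {A,E,H} and {B,G}.
Stable partition: {C,D,F,I} | {A,E,H} | {B,G} — 3 equivalence classes.

3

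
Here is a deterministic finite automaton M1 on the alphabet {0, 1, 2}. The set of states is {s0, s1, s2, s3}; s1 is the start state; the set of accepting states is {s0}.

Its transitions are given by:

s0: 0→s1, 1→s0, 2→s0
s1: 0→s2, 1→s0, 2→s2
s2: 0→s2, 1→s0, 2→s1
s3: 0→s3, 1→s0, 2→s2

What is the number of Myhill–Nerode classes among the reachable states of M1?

States {s3} cannot be reached from the start state, so discard them.
Initial partition by acceptance: {s0} | {s1,s2}.
No further refinement is possible. Final partition (2 blocks): {s0} | {s1,s2}.

2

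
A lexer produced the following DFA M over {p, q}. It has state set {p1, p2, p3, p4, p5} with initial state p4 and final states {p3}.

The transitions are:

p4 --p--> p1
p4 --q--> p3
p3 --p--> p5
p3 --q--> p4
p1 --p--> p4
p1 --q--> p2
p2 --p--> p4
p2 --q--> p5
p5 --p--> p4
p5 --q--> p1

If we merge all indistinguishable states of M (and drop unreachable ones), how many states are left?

3

P0 = {p3} | {p1,p2,p4,p5}.
Refine {p1,p2,p4,p5} on symbol q: members go to different blocks, giving {p1,p2,p5} and {p4}.
No further refinement is possible. Final partition (3 blocks): {p3} | {p1,p2,p5} | {p4}.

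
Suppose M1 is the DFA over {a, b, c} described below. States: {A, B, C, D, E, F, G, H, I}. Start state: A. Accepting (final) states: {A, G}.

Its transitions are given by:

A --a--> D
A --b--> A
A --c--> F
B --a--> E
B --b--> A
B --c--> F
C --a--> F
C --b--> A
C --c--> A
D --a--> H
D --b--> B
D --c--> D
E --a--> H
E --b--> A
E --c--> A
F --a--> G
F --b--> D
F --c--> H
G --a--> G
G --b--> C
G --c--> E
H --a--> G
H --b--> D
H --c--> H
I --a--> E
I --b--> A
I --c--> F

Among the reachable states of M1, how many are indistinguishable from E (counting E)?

States {I} cannot be reached from the start state, so discard them.
Start with accepting vs non-accepting: {A,G} | {B,C,D,E,F,H}.
Refine {A,G} on symbol a: members go to different blocks, giving {A} and {G}.
Refine {B,C,D,E,F,H} on symbol a: members go to different blocks, giving {B,C,D,E} and {F,H}.
Split {B,C,D,E} by δ(·,a) → {C,D,E} and {B}.
On input b, block {C,D,E} splits into {C,E} and {D}.
Stable partition: {A} | {C,E} | {G} | {F,H} | {B} | {D} — 6 equivalence classes.
The equivalence class containing E is {C,E}, of size 2.

2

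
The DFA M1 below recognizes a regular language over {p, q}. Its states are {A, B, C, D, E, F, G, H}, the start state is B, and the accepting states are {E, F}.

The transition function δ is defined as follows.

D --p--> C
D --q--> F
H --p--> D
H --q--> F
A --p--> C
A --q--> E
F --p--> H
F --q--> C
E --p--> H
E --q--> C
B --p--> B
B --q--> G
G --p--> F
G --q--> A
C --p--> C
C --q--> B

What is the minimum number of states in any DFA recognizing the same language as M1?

6

All states are reachable from the start state.
P0 = {E,F} | {A,B,C,D,G,H}.
On input p, block {A,B,C,D,G,H} splits into {A,B,C,D,H} and {G}.
On input q, block {A,B,C,D,H} splits into {A,D,H} and {B} and {C}.
On input p, block {A,D,H} splits into {A,D} and {H}.
The partition is now stable with 6 blocks: {E,F} | {A,D} | {G} | {B} | {C} | {H}.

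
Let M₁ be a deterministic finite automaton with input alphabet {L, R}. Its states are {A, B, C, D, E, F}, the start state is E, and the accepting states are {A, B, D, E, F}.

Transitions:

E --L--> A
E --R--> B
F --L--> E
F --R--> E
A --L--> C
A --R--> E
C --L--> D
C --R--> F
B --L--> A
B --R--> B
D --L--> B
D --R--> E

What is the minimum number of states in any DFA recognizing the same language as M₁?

All states are reachable from the start state.
P0 = {A,B,D,E,F} | {C}.
Refine {A,B,D,E,F} on symbol L: members go to different blocks, giving {B,D,E,F} and {A}.
Split {B,D,E,F} by δ(·,L) → {B,E} and {D,F}.
Stable partition: {B,E} | {C} | {A} | {D,F} — 4 equivalence classes.

4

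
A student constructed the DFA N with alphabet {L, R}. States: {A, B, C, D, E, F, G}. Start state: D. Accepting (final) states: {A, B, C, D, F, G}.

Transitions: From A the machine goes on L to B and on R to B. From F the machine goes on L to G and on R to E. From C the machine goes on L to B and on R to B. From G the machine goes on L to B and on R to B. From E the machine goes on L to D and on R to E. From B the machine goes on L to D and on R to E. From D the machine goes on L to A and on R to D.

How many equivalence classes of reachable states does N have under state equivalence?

4

Reachable states from the start: {A,B,D,E}. Unreachable: {C,F,G} — drop them.
Start with accepting vs non-accepting: {A,B,D} | {E}.
Refine {A,B,D} on symbol R: members go to different blocks, giving {A,D} and {B}.
Split {A,D} by δ(·,L) → {A} and {D}.
Stable partition: {A} | {E} | {B} | {D} — 4 equivalence classes.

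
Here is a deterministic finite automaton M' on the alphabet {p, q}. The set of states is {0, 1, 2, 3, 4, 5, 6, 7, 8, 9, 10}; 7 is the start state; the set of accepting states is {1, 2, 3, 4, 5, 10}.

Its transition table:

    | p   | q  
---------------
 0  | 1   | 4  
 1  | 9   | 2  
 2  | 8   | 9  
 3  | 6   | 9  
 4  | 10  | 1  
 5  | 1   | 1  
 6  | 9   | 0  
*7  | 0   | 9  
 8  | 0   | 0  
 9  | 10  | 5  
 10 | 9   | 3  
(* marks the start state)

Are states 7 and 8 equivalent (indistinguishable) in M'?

Yes

Every state is reachable, so we keep all 11.
P0 = {1,2,3,4,5,10} | {0,6,7,8,9}.
On input p, block {1,2,3,4,5,10} splits into {1,2,3,10} and {4,5}.
Refine {1,2,3,10} on symbol q: members go to different blocks, giving {1,10} and {2,3}.
Refine {0,6,7,8,9} on symbol p: members go to different blocks, giving {6,7,8} and {0,9}.
Stable partition: {1,10} | {6,7,8} | {4,5} | {2,3} | {0,9} — 5 equivalence classes.
7 and 8 lie in the same block of the stable partition, so they are equivalent — no string distinguishes them.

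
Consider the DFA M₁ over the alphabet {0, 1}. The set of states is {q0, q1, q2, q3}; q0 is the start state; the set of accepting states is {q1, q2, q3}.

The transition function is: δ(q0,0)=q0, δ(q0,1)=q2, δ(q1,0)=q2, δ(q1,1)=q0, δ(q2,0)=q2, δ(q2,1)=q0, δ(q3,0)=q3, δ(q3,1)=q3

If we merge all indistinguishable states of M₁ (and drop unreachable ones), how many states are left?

Reachable states from the start: {q0,q2}. Unreachable: {q1,q3} — drop them.
Start with accepting vs non-accepting: {q2} | {q0}.
No further refinement is possible. Final partition (2 blocks): {q2} | {q0}.

2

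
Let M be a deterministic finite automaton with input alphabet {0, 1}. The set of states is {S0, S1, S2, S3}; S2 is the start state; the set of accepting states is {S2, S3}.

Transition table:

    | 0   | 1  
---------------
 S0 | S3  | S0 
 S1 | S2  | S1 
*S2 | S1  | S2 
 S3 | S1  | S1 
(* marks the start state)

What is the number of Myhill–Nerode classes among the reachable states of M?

2

States {S0,S3} cannot be reached from the start state, so discard them.
Start with accepting vs non-accepting: {S2} | {S1}.
Stable partition: {S2} | {S1} — 2 equivalence classes.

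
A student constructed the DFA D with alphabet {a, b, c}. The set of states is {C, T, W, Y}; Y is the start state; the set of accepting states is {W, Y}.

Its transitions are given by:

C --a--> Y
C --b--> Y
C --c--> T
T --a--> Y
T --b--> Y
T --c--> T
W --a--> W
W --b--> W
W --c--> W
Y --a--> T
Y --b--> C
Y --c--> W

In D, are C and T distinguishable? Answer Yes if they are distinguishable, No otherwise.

No

Start with accepting vs non-accepting: {W,Y} | {C,T}.
Split {W,Y} by δ(·,a) → {W} and {Y}.
The partition is now stable with 3 blocks: {W} | {C,T} | {Y}.
C and T lie in the same block of the stable partition, so they are equivalent — no string distinguishes them.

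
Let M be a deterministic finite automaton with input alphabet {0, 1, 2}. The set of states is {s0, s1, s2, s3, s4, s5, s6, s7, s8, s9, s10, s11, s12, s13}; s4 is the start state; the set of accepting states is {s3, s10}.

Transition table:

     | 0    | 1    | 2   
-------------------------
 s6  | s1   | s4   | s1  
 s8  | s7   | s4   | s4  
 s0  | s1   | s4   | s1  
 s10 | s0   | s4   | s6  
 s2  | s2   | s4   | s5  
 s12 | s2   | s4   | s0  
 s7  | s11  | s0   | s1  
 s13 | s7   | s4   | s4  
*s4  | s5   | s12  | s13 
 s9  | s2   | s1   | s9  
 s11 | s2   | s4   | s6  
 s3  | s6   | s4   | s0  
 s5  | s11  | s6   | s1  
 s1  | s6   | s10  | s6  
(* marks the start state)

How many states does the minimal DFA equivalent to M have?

8

Reachable states from the start: {s0,s1,s2,s4,s5,s6,s7,s10,s11,s12,s13}. Unreachable: {s3,s8,s9} — drop them.
Initial partition by acceptance: {s10} | {s0,s1,s2,s4,s5,s6,s7,s11,s12,s13}.
Split {s0,s1,s2,s4,s5,s6,s7,s11,s12,s13} by δ(·,1) → {s0,s2,s4,s5,s6,s7,s11,s12,s13} and {s1}.
Refine {s0,s2,s4,s5,s6,s7,s11,s12,s13} on symbol 0: members go to different blocks, giving {s2,s4,s5,s7,s11,s12,s13} and {s0,s6}.
Split {s2,s4,s5,s7,s11,s12,s13} by δ(·,1) → {s2,s4,s11,s12,s13} and {s5,s7}.
Refine {s2,s4,s11,s12,s13} on symbol 0: members go to different blocks, giving {s2,s11,s12} and {s4,s13}.
Split {s2,s11,s12} by δ(·,2) → {s11,s12} and {s2}.
Refine {s4,s13} on symbol 1: members go to different blocks, giving {s4} and {s13}.
Stable partition: {s10} | {s11,s12} | {s1} | {s0,s6} | {s5,s7} | {s4} | {s2} | {s13} — 8 equivalence classes.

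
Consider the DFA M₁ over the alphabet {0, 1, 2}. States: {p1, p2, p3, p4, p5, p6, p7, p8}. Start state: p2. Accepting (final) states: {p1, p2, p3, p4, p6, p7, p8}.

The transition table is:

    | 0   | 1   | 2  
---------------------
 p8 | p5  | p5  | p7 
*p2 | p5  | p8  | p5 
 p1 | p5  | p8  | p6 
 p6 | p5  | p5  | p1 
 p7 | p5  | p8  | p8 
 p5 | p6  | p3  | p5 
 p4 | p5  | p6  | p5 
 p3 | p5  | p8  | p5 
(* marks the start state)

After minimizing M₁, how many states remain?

First remove the unreachable states {p4}; 7 states remain.
P0 = {p1,p2,p3,p6,p7,p8} | {p5}.
Refine {p1,p2,p3,p6,p7,p8} on symbol 1: members go to different blocks, giving {p1,p2,p3,p7} and {p6,p8}.
Split {p1,p2,p3,p7} by δ(·,2) → {p1,p7} and {p2,p3}.
Stable partition: {p1,p7} | {p5} | {p6,p8} | {p2,p3} — 4 equivalence classes.

4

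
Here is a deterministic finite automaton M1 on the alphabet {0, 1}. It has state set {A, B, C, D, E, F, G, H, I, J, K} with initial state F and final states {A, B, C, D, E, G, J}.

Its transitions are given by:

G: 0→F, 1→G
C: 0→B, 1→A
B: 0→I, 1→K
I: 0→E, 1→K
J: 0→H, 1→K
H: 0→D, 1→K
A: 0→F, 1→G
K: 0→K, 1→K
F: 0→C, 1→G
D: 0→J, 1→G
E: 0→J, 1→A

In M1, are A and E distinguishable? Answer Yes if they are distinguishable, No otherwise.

Yes

Every state is reachable, so we keep all 11.
P0 = {A,B,C,D,E,G,J} | {F,H,I,K}.
On input 0, block {A,B,C,D,E,G,J} splits into {A,B,G,J} and {C,D,E}.
On input 1, block {A,B,G,J} splits into {A,G} and {B,J}.
Refine {F,H,I,K} on symbol 0: members go to different blocks, giving {F,H,I} and {K}.
Split {F,H,I} by δ(·,1) → {H,I} and {F}.
The partition is now stable with 6 blocks: {A,G} | {H,I} | {C,D,E} | {B,J} | {K} | {F}.
A and E end up in different blocks, so they are distinguishable. For instance, the string '0' is accepted from only E.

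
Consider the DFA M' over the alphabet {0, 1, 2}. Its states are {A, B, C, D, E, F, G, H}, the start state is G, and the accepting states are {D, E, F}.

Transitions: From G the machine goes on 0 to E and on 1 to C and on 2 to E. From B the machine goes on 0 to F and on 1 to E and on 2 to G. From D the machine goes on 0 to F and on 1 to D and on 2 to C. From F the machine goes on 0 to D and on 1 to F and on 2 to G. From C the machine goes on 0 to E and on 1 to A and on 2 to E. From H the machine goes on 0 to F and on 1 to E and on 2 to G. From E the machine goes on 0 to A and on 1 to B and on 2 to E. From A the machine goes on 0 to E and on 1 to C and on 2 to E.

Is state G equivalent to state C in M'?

Yes

First remove the unreachable states {H}; 7 states remain.
Start with accepting vs non-accepting: {D,E,F} | {A,B,C,G}.
Split {D,E,F} by δ(·,0) → {D,F} and {E}.
On input 0, block {A,B,C,G} splits into {A,C,G} and {B}.
The partition is now stable with 4 blocks: {D,F} | {A,C,G} | {E} | {B}.
G and C lie in the same block of the stable partition, so they are equivalent — no string distinguishes them.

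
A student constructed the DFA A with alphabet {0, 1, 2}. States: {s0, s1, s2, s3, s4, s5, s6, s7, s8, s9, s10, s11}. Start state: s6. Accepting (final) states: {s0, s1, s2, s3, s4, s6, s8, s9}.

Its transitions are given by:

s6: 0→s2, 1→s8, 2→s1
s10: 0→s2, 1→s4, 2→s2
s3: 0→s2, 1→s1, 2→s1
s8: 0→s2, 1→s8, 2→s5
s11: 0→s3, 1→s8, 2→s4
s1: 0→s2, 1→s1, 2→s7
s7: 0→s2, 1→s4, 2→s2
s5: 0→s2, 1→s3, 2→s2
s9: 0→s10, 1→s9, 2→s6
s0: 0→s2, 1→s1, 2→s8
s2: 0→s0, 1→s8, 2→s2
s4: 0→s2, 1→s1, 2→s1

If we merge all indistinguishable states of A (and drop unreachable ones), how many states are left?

4

Reachable states from the start: {s0,s1,s2,s3,s4,s5,s6,s7,s8}. Unreachable: {s9,s10,s11} — drop them.
Initial partition by acceptance: {s0,s1,s2,s3,s4,s6,s8} | {s5,s7}.
Split {s0,s1,s2,s3,s4,s6,s8} by δ(·,2) → {s0,s2,s3,s4,s6} and {s1,s8}.
Refine {s0,s2,s3,s4,s6} on symbol 2: members go to different blocks, giving {s0,s3,s4,s6} and {s2}.
No further refinement is possible. Final partition (4 blocks): {s0,s3,s4,s6} | {s5,s7} | {s1,s8} | {s2}.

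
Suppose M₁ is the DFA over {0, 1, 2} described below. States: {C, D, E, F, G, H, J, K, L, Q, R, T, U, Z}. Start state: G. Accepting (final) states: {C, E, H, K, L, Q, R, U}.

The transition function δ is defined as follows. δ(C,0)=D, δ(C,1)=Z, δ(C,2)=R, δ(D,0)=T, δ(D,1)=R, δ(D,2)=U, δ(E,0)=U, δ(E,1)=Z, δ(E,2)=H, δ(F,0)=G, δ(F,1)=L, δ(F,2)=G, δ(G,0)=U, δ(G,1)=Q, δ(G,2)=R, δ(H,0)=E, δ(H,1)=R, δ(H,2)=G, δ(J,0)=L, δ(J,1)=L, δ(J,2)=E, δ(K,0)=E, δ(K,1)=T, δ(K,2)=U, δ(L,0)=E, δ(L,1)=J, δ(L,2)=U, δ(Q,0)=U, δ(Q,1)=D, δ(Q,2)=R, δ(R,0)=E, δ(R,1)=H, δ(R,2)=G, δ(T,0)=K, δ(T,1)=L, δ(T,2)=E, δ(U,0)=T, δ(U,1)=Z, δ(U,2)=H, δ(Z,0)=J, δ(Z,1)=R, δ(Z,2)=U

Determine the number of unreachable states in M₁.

2

BFS from G reaches {D, E, G, H, J, K, L, Q, R, T, U, Z}; the 2 state(s) C, F are never visited.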